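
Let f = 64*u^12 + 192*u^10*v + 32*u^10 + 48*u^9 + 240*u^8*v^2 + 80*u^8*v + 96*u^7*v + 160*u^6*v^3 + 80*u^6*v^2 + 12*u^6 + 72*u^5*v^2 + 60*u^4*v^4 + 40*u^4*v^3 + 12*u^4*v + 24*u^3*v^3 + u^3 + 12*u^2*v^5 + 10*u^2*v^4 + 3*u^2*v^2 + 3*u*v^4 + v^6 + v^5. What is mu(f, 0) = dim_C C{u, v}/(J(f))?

The Hessian of f at 0 is [[0, 0], [0, 0]] with rank 0, so corank 2. A Groebner basis of the Jacobian ideal J(f) in C{u,v} is {v^4, u^3, u^2/2 + u*v^2}; counting standard monomials gives mu = 8. Corank 2; j^3 = u^3 is a perfect cube, so E-series; the 5-jet and mu = 8 give E_8.

8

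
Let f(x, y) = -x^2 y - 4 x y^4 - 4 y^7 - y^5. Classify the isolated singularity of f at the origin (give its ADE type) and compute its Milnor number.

Type D_6, Milnor number mu = 6.

The Hessian of f at 0 is [[0, 0], [0, 0]] with rank 0, so corank 2. A Groebner basis of the Jacobian ideal J(f) in C{x,y} is {x*y/2 + y^4, x*y^2, x^2 - 5*x*y/2}; counting standard monomials gives mu = 6. Corank 2; j^3 = -x^2*y has shape L^2 M (L != M), so D-series; mu = 6 gives D_6.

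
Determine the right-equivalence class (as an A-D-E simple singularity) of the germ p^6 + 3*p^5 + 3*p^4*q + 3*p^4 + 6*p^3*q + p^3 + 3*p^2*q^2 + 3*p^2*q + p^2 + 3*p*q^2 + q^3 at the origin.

The Hessian of f at 0 has rank 1. Corank 1: A-series; mu = 2 gives A_2.

A_2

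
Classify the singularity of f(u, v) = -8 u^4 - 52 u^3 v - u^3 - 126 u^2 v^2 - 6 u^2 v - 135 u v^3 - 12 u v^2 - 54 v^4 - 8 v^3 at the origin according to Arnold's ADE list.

The Hessian of f at 0 has rank 0. Corank 2; j^3 = -(u + 2*v)^3 is a perfect cube, so E-series; the 4-jet and mu = 7 give E_7.

E_{7}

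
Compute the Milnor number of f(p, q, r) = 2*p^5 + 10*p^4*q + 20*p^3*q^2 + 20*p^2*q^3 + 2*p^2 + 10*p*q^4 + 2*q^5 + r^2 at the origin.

4

The Hessian of f at 0 has rank 2. Corank 1: A-series; mu = 4 gives A_4.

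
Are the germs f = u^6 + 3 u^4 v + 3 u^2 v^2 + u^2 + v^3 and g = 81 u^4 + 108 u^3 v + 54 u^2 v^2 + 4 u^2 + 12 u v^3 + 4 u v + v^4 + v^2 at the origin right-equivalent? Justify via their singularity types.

No.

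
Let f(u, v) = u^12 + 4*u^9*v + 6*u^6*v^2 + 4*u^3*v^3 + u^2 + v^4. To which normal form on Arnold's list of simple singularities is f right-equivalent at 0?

A_{3}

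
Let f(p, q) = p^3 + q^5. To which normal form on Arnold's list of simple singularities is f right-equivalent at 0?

E_8

The Hessian of f at 0 has rank 0. Corank 2; j^3 = p^3 is a perfect cube, so E-series; the 5-jet and mu = 8 give E_8.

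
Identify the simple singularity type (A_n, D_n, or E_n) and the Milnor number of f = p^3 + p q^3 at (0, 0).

The Hessian of f at 0 has rank 0. Corank 2; j^3 = p^3 is a perfect cube, so E-series; the 4-jet and mu = 7 give E_7.

Type E_7, Milnor number mu = 7.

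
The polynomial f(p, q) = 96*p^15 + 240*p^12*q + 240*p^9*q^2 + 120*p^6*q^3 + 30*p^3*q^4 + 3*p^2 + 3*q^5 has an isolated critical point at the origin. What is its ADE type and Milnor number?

Type A_4, Milnor number mu = 4.

The Hessian of f at 0 is [[6, 0], [0, 0]] with rank 1, so corank 1. A Groebner basis of the Jacobian ideal J(f) in C{p,q} is {q^4, p}; counting standard monomials gives mu = 4. Corank 1: A-series; mu = 4 gives A_4.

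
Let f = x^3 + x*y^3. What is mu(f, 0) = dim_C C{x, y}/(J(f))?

7

The Hessian of f at 0 is [[0, 0], [0, 0]] with rank 0, so corank 2. A Groebner basis of the Jacobian ideal J(f) in C{x,y} is {x^3, x*y^2, 3*x^2 + y^3}; counting standard monomials gives mu = 7. Corank 2; j^3 = x^3 is a perfect cube, so E-series; the 4-jet and mu = 7 give E_7.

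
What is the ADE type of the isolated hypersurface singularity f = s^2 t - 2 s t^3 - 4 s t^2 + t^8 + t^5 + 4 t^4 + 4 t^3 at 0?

The Hessian of f at 0 is [[0, 0], [0, 0]] with rank 0, so corank 2. A Groebner basis of the Jacobian ideal J(f) in C{s,t} is {s^4 - 24*s^3 + 112*s^2*t + s^2 - 177*s*t^2 + 94*s*t - 192*t^2, s^3*t - 6*s^3 + 24*s^2*t + s^2/8 - 257*s*t^2/8 + 63*s*t/4 - 32*t^2, -s^3 + s^2*t^2 + 2*s^2*t, -s*t + t^3 + 2*t^2}; counting standard monomials gives mu = 9. Corank 2; j^3 = t*(s - 2*t)^2 has shape L^2 M (L != M), so D-series; mu = 9 gives D_9.

D_{9}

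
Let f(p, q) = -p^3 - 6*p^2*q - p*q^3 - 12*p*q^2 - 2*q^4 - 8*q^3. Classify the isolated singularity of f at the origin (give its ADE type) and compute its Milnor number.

Type E_{7}, Milnor number mu = 7.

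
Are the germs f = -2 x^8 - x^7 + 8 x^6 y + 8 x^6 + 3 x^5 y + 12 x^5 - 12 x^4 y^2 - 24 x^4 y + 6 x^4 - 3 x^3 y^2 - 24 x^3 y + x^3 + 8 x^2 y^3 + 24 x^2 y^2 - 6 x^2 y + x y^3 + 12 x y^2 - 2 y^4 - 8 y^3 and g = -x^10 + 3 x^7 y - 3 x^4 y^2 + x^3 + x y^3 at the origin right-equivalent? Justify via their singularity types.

The Hessian of f at 0 has rank 0. Corank 2; j^3 = (x - 2*y)^3 is a perfect cube, so E-series; the 4-jet and mu = 7 give E_7. The Hessian of g at 0 has rank 0. Corank 2; j^3 = x^3 is a perfect cube, so E-series; the 4-jet and mu = 7 give E_7. Both have type E_7, hence right-equivalent.

Yes.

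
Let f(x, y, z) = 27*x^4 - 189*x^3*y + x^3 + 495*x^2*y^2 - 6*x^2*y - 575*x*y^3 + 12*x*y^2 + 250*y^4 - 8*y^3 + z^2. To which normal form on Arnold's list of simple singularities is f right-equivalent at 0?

E_{7}

The Hessian of f at 0 is [[0, 0, 0], [0, 0, 0], [0, 0, 2]] with rank 1, so corank 2. A Groebner basis of the Jacobian ideal J(f) in C{x,y,z} is {x^2/3 - 4*x*y/3 + y^4 + y^3/9 + 4*y^2/3, x^3 + 22*x^2/3 - 88*x*y/3 - 50*y^3/9 + 88*y^2/3, x^2*y + 23*x^2/9 - 92*x*y/9 - 85*y^3/27 + 92*y^2/9, 2*x^2/3 + x*y^2 - 8*x*y/3 - 16*y^3/9 + 8*y^2/3, z}; counting standard monomials gives mu = 7. Corank 2; j^3 = (x - 2*y)^3 is a perfect cube, so E-series; the 4-jet and mu = 7 give E_7.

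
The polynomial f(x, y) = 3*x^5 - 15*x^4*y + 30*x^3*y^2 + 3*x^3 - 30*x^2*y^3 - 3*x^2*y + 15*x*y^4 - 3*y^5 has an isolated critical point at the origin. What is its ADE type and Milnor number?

Type D_6, Milnor number mu = 6.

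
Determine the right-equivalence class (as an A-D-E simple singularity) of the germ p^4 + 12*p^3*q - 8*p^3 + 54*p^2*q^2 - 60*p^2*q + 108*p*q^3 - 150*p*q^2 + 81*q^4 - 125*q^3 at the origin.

E6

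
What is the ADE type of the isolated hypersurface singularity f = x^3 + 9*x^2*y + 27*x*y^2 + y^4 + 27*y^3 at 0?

The Hessian of f at 0 has rank 0. Corank 2; j^3 = (x + 3*y)^3 is a perfect cube, so E-series; the 4-jet and mu = 6 give E_6.

E6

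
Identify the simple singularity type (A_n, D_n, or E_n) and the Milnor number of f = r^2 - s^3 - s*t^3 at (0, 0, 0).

Type E_{7}, Milnor number mu = 7.

The Hessian of f at 0 has rank 1. Corank 2; j^3 = -s^3 is a perfect cube, so E-series; the 4-jet and mu = 7 give E_7.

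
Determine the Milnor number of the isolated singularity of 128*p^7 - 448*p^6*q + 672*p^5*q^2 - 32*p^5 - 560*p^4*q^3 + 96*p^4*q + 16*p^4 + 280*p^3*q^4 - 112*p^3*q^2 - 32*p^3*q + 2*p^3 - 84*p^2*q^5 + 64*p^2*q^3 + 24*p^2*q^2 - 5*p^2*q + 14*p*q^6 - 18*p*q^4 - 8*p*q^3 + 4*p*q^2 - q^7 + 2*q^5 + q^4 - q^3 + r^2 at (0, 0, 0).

5

The Hessian of f at 0 has rank 1. Corank 2; j^3 = (p - q)^2*(2*p - q) has shape L^2 M (L != M), so D-series; mu = 5 gives D_5.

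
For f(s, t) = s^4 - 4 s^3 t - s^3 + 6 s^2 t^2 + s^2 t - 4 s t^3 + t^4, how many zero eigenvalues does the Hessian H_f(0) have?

2

The Hessian at 0 is [[0, 0], [0, 0]] of rank 0; hence corank 2.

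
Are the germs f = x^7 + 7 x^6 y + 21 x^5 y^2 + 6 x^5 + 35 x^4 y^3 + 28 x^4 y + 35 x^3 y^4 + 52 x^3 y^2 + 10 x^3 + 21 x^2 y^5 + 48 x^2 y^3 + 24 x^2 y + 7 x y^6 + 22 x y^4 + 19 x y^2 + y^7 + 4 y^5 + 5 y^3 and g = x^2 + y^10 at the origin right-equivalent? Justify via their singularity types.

No.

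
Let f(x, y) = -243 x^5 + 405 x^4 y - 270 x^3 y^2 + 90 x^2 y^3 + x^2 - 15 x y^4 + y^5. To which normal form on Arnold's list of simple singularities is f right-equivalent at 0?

The Hessian of f at 0 has rank 1. Corank 1: A-series; mu = 4 gives A_4.

A_{4}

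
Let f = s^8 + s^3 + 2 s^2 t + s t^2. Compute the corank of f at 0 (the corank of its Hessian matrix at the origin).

2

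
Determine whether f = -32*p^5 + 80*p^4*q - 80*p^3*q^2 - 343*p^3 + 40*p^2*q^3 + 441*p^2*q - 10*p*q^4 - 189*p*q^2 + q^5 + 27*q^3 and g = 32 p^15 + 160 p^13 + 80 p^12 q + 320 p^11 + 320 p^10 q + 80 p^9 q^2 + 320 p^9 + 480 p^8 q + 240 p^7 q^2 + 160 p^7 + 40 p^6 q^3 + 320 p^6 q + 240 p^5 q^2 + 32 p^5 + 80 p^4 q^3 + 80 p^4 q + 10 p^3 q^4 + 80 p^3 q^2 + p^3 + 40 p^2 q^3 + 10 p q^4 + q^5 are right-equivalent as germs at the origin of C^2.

Yes.

The Hessian of f at 0 has rank 0. Corank 2; j^3 = -(7*p - 3*q)^3 is a perfect cube, so E-series; the 5-jet and mu = 8 give E_8. The Hessian of g at 0 has rank 0. Corank 2; j^3 = p^3 is a perfect cube, so E-series; the 5-jet and mu = 8 give E_8. Both have type E_8, hence right-equivalent.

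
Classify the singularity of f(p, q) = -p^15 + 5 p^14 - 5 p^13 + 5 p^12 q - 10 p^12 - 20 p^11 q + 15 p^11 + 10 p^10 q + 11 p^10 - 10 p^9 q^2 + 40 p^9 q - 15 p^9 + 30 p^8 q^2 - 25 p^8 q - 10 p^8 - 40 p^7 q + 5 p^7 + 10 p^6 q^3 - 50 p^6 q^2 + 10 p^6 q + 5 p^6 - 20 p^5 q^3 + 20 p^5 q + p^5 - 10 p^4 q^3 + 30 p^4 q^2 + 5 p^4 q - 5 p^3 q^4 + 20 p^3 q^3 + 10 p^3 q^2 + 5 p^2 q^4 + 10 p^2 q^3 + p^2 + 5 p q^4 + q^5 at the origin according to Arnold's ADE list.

The Hessian of f at 0 is [[2, 0], [0, 0]] with rank 1, so corank 1. A Groebner basis of the Jacobian ideal J(f) in C{p,q} is {q^4, p}; counting standard monomials gives mu = 4. Corank 1: A-series; mu = 4 gives A_4.

A_4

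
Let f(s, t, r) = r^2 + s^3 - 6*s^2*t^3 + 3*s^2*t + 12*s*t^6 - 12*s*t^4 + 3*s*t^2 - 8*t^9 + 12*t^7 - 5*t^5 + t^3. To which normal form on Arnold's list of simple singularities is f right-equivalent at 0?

E8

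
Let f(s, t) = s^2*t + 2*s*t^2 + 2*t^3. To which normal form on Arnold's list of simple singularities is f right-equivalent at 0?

D4

The Hessian of f at 0 has rank 0. Corank 2; j^3 = t*(s^2 + 2*s*t + 2*t^2) splits into three distinct lines over C (the quadratic factor has nonzero discriminant), so D_4.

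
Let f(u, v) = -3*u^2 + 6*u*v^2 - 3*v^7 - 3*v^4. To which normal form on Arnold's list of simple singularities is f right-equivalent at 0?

The Hessian of f at 0 has rank 1. Corank 1: A-series; mu = 6 gives A_6.

A_{6}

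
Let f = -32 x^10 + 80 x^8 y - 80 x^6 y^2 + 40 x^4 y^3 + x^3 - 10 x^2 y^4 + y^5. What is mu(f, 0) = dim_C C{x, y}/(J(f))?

The Hessian of f at 0 has rank 0. Corank 2; j^3 = x^3 is a perfect cube, so E-series; the 5-jet and mu = 8 give E_8.

8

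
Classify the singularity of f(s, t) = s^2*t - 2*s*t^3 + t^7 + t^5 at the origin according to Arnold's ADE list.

D_8

The Hessian of f at 0 is [[0, 0], [0, 0]] with rank 0, so corank 2. A Groebner basis of the Jacobian ideal J(f) in C{s,t} is {s^2*t^2 + s^2/7 - s*t^2/7, s^3 + s^2/7 - s*t^2/7, -s*t + t^3}; counting standard monomials gives mu = 8. Corank 2; j^3 = s^2*t has shape L^2 M (L != M), so D-series; mu = 8 gives D_8.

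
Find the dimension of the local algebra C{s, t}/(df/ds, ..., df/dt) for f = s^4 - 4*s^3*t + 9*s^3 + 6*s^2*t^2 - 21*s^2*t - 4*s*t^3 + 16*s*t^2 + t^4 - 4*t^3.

The Hessian of f at 0 is [[0, 0], [0, 0]] with rank 0, so corank 2. A Groebner basis of the Jacobian ideal J(f) in C{s,t} is {s*t^2 - 27*s*t/2 + 9*t^2, -81*s*t/4 + t^3 + 27*t^2/2, s^2 - 5*s*t/3 + 2*t^2/3}; counting standard monomials gives mu = 5. Corank 2; j^3 = (s - t)*(3*s - 2*t)^2 has shape L^2 M (L != M), so D-series; mu = 5 gives D_5.

5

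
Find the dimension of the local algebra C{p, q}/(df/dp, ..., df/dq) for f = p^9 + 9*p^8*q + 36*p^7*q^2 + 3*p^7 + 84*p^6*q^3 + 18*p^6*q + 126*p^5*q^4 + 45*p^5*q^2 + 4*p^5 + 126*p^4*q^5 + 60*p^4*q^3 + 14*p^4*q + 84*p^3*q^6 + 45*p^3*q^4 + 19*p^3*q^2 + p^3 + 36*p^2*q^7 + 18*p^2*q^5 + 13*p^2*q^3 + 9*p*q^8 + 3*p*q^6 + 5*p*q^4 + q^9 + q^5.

8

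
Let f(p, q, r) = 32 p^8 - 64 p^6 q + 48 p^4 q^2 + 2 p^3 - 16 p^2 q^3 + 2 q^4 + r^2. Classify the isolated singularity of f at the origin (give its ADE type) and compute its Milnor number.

Type E_{6}, Milnor number mu = 6.

The Hessian of f at 0 has rank 1. Corank 2; j^3 = 2*p^3 is a perfect cube, so E-series; the 4-jet and mu = 6 give E_6.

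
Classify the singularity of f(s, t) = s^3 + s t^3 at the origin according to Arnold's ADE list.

The Hessian of f at 0 is [[0, 0], [0, 0]] with rank 0, so corank 2. A Groebner basis of the Jacobian ideal J(f) in C{s,t} is {s^3, s*t^2, 3*s^2 + t^3}; counting standard monomials gives mu = 7. Corank 2; j^3 = s^3 is a perfect cube, so E-series; the 4-jet and mu = 7 give E_7.

E7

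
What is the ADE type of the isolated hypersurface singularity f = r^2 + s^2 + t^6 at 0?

The Hessian of f at 0 has rank 2. Corank 1: A-series; mu = 5 gives A_5.

A5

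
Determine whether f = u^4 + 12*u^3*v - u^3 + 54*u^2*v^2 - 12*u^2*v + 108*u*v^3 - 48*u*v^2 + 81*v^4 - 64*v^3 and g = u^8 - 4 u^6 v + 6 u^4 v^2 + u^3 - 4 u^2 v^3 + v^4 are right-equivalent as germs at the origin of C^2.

Yes.

The Hessian of f at 0 is [[0, 0], [0, 0]] with rank 0, so corank 2. A Groebner basis of the Jacobian ideal J(f) in C{u,v} is {v^4, u*v^2 + 11*v^3/3, u^2 + 8*u*v + 16*v^2}; counting standard monomials gives mu = 6. Corank 2; j^3 = -(u + 4*v)^3 is a perfect cube, so E-series; the 4-jet and mu = 6 give E_6. The Hessian of g at 0 is [[0, 0], [0, 0]] with rank 0, so corank 2. A Groebner basis of the Jacobian ideal J(g) in C{u,v} is {v^3, u^2}; counting standard monomials gives mu = 6. Corank 2; j^3 = u^3 is a perfect cube, so E-series; the 4-jet and mu = 6 give E_6. Both have type E_6, hence right-equivalent.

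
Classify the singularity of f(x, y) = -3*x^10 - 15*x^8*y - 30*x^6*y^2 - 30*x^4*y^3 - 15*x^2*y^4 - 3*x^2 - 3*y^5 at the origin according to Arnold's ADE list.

A4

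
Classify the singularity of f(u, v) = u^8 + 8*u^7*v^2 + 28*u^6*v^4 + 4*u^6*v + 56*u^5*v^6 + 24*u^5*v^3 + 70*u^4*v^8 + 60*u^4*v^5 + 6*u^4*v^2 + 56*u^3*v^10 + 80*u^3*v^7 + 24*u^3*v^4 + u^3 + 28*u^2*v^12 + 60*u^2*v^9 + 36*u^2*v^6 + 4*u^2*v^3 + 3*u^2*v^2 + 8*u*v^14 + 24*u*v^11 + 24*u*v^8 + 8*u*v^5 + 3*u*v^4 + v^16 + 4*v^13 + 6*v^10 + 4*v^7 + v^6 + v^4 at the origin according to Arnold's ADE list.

E_6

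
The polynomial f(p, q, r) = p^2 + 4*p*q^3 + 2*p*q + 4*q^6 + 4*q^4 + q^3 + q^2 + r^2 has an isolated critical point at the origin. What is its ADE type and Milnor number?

The Hessian of f at 0 is [[2, 2, 0], [2, 2, 0], [0, 0, 2]] with rank 2, so corank 1. A Groebner basis of the Jacobian ideal J(f) in C{p,q,r} is {q^2, p + q, r}; counting standard monomials gives mu = 2. Corank 1: A-series; mu = 2 gives A_2.

Type A_2, Milnor number mu = 2.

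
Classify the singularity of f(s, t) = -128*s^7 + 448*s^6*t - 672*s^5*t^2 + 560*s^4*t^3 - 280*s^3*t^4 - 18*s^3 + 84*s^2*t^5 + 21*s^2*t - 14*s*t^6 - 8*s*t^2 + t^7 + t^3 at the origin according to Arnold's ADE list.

The Hessian of f at 0 has rank 0. Corank 2; j^3 = -(2*s - t)*(3*s - t)^2 has shape L^2 M (L != M), so D-series; mu = 8 gives D_8.

D_{8}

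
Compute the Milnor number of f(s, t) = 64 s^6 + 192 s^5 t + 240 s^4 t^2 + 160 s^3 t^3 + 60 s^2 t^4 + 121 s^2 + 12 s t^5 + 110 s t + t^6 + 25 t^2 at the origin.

5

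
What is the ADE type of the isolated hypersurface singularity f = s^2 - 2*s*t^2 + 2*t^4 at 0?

The Hessian of f at 0 has rank 1. Corank 1: A-series; mu = 3 gives A_3.

A_3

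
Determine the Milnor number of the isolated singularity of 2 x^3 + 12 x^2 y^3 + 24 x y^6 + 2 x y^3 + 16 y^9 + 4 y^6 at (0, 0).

7

The Hessian of f at 0 is [[0, 0], [0, 0]] with rank 0, so corank 2. A Groebner basis of the Jacobian ideal J(f) in C{x,y} is {x^3, x*y^2, 3*x^2 + y^3}; counting standard monomials gives mu = 7. Corank 2; j^3 = 2*x^3 is a perfect cube, so E-series; the 4-jet and mu = 7 give E_7.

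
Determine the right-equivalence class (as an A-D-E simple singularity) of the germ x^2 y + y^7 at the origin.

The Hessian of f at 0 has rank 0. Corank 2; j^3 = x^2*y has shape L^2 M (L != M), so D-series; mu = 8 gives D_8.

D_8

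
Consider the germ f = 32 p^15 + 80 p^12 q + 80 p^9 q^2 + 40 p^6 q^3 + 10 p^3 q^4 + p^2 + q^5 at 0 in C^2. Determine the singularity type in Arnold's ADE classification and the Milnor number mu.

Type A_{4}, Milnor number mu = 4.

The Hessian of f at 0 is [[2, 0], [0, 0]] with rank 1, so corank 1. A Groebner basis of the Jacobian ideal J(f) in C{p,q} is {q^4, p}; counting standard monomials gives mu = 4. Corank 1: A-series; mu = 4 gives A_4.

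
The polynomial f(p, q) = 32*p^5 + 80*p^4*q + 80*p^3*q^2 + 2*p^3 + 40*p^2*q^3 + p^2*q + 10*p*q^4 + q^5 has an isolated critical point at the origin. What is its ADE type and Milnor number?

Type D_6, Milnor number mu = 6.

The Hessian of f at 0 has rank 0. Corank 2; j^3 = p^2*(2*p + q) has shape L^2 M (L != M), so D-series; mu = 6 gives D_6.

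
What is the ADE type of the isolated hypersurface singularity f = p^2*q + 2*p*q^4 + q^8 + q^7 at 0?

D_9

The Hessian of f at 0 is [[0, 0], [0, 0]] with rank 0, so corank 2. A Groebner basis of the Jacobian ideal J(f) in C{p,q} is {p^2*q^2, 8*p^2*q + p^2 + p*q^3, p*q + q^4, p^3}; counting standard monomials gives mu = 9. Corank 2; j^3 = p^2*q has shape L^2 M (L != M), so D-series; mu = 9 gives D_9.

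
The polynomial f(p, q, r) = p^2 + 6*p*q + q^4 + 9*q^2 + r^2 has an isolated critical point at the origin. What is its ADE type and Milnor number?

The Hessian of f at 0 has rank 2. Corank 1: A-series; mu = 3 gives A_3.

Type A_{3}, Milnor number mu = 3.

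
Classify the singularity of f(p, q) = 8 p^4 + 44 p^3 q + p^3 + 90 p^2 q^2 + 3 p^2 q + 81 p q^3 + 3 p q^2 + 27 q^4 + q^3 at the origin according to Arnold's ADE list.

E_7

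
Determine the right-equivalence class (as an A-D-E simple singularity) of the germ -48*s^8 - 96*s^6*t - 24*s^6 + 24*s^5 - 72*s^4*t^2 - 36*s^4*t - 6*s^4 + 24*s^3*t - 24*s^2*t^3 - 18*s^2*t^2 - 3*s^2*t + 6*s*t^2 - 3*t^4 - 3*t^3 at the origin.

D_{5}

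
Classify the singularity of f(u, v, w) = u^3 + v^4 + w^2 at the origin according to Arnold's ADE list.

E6

The Hessian of f at 0 has rank 1. Corank 2; j^3 = u^3 is a perfect cube, so E-series; the 4-jet and mu = 6 give E_6.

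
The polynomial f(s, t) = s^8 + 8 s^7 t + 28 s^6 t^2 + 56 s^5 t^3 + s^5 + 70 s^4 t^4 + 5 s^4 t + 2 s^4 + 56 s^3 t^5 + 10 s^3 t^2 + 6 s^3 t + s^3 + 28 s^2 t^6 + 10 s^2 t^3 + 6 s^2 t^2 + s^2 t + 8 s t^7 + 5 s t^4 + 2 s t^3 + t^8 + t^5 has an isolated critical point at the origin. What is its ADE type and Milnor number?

Type D9, Milnor number mu = 9.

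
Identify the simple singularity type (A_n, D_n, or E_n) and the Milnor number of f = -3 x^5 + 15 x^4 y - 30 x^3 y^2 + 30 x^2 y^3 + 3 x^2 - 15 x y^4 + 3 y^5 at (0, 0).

Type A_{4}, Milnor number mu = 4.

The Hessian of f at 0 is [[6, 0], [0, 0]] with rank 1, so corank 1. A Groebner basis of the Jacobian ideal J(f) in C{x,y} is {y^4, x}; counting standard monomials gives mu = 4. Corank 1: A-series; mu = 4 gives A_4.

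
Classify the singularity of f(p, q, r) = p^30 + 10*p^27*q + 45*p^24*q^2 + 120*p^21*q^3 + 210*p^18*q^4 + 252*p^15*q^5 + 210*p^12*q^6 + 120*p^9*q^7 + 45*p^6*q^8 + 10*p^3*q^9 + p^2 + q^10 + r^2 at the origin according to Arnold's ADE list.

The Hessian of f at 0 has rank 2. Corank 1: A-series; mu = 9 gives A_9.

A_9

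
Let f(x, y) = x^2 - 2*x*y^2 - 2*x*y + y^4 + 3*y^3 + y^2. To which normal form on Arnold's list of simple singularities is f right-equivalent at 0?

The Hessian of f at 0 has rank 1. Corank 1: A-series; mu = 2 gives A_2.

A_{2}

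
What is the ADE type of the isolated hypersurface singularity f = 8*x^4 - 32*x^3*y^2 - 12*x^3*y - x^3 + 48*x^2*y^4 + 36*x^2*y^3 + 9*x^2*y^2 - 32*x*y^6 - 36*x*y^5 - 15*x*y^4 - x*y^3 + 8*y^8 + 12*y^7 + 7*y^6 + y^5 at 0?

The Hessian of f at 0 has rank 0. Corank 2; j^3 = -x^3 is a perfect cube, so E-series; the 4-jet and mu = 7 give E_7.

E_7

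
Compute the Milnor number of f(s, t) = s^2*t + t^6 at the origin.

The Hessian of f at 0 is [[0, 0], [0, 0]] with rank 0, so corank 2. A Groebner basis of the Jacobian ideal J(f) in C{s,t} is {s^2/6 + t^5, s^3, s*t}; counting standard monomials gives mu = 7. Corank 2; j^3 = s^2*t has shape L^2 M (L != M), so D-series; mu = 7 gives D_7.

7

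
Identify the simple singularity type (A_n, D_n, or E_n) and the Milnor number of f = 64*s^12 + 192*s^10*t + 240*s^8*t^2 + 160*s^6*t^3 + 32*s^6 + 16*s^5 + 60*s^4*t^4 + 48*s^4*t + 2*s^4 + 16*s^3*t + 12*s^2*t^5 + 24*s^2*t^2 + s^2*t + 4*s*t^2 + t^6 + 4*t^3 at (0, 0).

The Hessian of f at 0 has rank 0. Corank 2; j^3 = t*(s + 2*t)^2 has shape L^2 M (L != M), so D-series; mu = 7 gives D_7.

Type D_7, Milnor number mu = 7.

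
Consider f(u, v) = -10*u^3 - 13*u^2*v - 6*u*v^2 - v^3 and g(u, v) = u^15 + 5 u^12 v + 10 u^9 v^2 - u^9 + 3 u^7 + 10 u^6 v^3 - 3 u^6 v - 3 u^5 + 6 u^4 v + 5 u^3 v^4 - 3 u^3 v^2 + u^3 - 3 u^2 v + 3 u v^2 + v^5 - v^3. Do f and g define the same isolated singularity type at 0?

The Hessian of f at 0 is [[0, 0], [0, 0]] with rank 0, so corank 2. A Groebner basis of the Jacobian ideal J(f) in C{u,v} is {v^3, u^2 - 3*v^2/11, u*v + 6*v^2/11}; counting standard monomials gives mu = 4. Corank 2; j^3 = -(2*u + v)*(5*u^2 + 4*u*v + v^2) splits into three distinct lines over C (the quadratic factor has nonzero discriminant), so D_4. The Hessian of g at 0 is [[0, 0], [0, 0]] with rank 0, so corank 2. A Groebner basis of the Jacobian ideal J(g) in C{u,v} is {-u^2/2 + u*v^3 + u*v - v^2/2, v^4, u^3 - 3*u*v^2 + 2*v^3, u^2*v - 2*u*v^2 + v^3}; counting standard monomials gives mu = 8. Corank 2; j^3 = (u - v)^3 is a perfect cube, so E-series; the 5-jet and mu = 8 give E_8. f is D_4 but g is E_8, hence not right-equivalent.

No.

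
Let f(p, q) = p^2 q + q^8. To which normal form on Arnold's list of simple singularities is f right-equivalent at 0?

D_9

The Hessian of f at 0 has rank 0. Corank 2; j^3 = p^2*q has shape L^2 M (L != M), so D-series; mu = 9 gives D_9.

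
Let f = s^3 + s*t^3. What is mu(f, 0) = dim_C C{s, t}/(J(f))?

The Hessian of f at 0 is [[0, 0], [0, 0]] with rank 0, so corank 2. A Groebner basis of the Jacobian ideal J(f) in C{s,t} is {s^3, s*t^2, 3*s^2 + t^3}; counting standard monomials gives mu = 7. Corank 2; j^3 = s^3 is a perfect cube, so E-series; the 4-jet and mu = 7 give E_7.

7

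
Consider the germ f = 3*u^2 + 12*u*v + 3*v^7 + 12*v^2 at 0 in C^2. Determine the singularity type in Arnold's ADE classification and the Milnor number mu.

Type A_{6}, Milnor number mu = 6.

The Hessian of f at 0 has rank 1. Corank 1: A-series; mu = 6 gives A_6.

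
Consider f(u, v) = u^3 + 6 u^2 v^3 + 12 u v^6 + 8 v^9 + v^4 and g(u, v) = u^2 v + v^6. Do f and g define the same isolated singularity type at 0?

No.

The Hessian of f at 0 has rank 0. Corank 2; j^3 = u^3 is a perfect cube, so E-series; the 4-jet and mu = 6 give E_6. The Hessian of g at 0 has rank 0. Corank 2; j^3 = u^2*v has shape L^2 M (L != M), so D-series; mu = 7 gives D_7. f is E_6 but g is D_7, hence not right-equivalent.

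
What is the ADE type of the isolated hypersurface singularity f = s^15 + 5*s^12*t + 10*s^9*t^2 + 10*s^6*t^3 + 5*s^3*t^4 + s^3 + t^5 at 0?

E_{8}

The Hessian of f at 0 is [[0, 0], [0, 0]] with rank 0, so corank 2. A Groebner basis of the Jacobian ideal J(f) in C{s,t} is {t^4, s^2}; counting standard monomials gives mu = 8. Corank 2; j^3 = s^3 is a perfect cube, so E-series; the 5-jet and mu = 8 give E_8.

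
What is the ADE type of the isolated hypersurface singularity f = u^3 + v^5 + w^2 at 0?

The Hessian of f at 0 is [[0, 0, 0], [0, 0, 0], [0, 0, 2]] with rank 1, so corank 2. A Groebner basis of the Jacobian ideal J(f) in C{u,v,w} is {v^4, u^2, w}; counting standard monomials gives mu = 8. Corank 2; j^3 = u^3 is a perfect cube, so E-series; the 5-jet and mu = 8 give E_8.

E8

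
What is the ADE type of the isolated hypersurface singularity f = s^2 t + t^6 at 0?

The Hessian of f at 0 is [[0, 0], [0, 0]] with rank 0, so corank 2. A Groebner basis of the Jacobian ideal J(f) in C{s,t} is {s^2/6 + t^5, s^3, s*t}; counting standard monomials gives mu = 7. Corank 2; j^3 = s^2*t has shape L^2 M (L != M), so D-series; mu = 7 gives D_7.

D7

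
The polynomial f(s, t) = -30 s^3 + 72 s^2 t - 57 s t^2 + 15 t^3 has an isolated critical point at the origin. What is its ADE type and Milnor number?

Type D_4, Milnor number mu = 4.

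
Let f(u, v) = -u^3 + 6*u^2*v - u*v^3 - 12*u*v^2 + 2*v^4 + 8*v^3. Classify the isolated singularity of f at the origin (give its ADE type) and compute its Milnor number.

Type E_7, Milnor number mu = 7.

The Hessian of f at 0 has rank 0. Corank 2; j^3 = -(u - 2*v)^3 is a perfect cube, so E-series; the 4-jet and mu = 7 give E_7.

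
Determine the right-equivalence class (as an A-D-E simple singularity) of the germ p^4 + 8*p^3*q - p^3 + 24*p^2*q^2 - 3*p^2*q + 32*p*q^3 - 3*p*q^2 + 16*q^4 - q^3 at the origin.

The Hessian of f at 0 has rank 0. Corank 2; j^3 = -(p + q)^3 is a perfect cube, so E-series; the 4-jet and mu = 6 give E_6.

E6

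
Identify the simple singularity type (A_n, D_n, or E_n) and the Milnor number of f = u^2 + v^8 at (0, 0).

The Hessian of f at 0 has rank 1. Corank 1: A-series; mu = 7 gives A_7.

Type A_{7}, Milnor number mu = 7.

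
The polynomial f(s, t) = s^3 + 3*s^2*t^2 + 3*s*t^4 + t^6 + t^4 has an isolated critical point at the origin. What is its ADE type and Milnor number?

Type E_6, Milnor number mu = 6.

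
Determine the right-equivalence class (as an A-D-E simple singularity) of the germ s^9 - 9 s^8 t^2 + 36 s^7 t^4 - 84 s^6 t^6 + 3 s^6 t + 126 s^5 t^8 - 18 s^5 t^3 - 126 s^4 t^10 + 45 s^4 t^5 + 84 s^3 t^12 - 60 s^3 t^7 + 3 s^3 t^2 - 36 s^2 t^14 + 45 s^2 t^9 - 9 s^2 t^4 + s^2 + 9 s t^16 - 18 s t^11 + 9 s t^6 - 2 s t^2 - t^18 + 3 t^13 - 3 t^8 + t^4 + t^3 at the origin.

A_{2}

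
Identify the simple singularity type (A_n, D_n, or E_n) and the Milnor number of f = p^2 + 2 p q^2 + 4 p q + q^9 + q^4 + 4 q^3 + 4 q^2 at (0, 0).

The Hessian of f at 0 has rank 1. Corank 1: A-series; mu = 8 gives A_8.

Type A_8, Milnor number mu = 8.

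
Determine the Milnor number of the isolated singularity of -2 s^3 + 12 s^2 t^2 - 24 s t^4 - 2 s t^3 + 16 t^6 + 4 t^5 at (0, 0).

The Hessian of f at 0 has rank 0. Corank 2; j^3 = -2*s^3 is a perfect cube, so E-series; the 4-jet and mu = 7 give E_7.

7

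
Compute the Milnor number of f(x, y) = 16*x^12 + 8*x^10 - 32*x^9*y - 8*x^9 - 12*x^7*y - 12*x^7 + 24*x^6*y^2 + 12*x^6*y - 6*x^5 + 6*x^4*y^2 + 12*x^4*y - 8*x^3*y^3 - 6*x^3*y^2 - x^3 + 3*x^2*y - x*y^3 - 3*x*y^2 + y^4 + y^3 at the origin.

7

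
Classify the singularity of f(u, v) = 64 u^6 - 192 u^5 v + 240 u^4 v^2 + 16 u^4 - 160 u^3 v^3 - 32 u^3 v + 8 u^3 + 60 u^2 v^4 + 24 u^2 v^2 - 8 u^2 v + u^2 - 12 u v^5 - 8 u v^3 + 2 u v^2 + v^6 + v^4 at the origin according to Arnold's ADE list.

A_5

The Hessian of f at 0 has rank 1. Corank 1: A-series; mu = 5 gives A_5.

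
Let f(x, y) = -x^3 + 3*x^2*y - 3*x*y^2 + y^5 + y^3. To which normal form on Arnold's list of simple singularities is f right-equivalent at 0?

E_8

The Hessian of f at 0 is [[0, 0], [0, 0]] with rank 0, so corank 2. A Groebner basis of the Jacobian ideal J(f) in C{x,y} is {y^4, x^2 - 2*x*y + y^2}; counting standard monomials gives mu = 8. Corank 2; j^3 = -(x - y)^3 is a perfect cube, so E-series; the 5-jet and mu = 8 give E_8.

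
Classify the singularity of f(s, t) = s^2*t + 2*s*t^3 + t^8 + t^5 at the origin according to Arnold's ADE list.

The Hessian of f at 0 has rank 0. Corank 2; j^3 = s^2*t has shape L^2 M (L != M), so D-series; mu = 9 gives D_9.

D_{9}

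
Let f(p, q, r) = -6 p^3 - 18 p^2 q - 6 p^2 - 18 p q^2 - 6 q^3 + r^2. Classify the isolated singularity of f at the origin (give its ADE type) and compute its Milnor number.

The Hessian of f at 0 is [[-12, 0, 0], [0, 0, 0], [0, 0, 2]] with rank 2, so corank 1. A Groebner basis of the Jacobian ideal J(f) in C{p,q,r} is {q^2, p, r}; counting standard monomials gives mu = 2. Corank 1: A-series; mu = 2 gives A_2.

Type A2, Milnor number mu = 2.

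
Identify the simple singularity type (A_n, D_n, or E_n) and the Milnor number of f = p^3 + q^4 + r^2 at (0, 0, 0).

The Hessian of f at 0 is [[0, 0, 0], [0, 0, 0], [0, 0, 2]] with rank 1, so corank 2. A Groebner basis of the Jacobian ideal J(f) in C{p,q,r} is {q^3, p^2, r}; counting standard monomials gives mu = 6. Corank 2; j^3 = p^3 is a perfect cube, so E-series; the 4-jet and mu = 6 give E_6.

Type E_6, Milnor number mu = 6.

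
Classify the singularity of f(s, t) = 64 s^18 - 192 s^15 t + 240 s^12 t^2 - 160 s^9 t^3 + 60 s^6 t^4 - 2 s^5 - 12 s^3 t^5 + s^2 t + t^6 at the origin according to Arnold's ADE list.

D_7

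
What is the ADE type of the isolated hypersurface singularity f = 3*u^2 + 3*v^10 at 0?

The Hessian of f at 0 has rank 1. Corank 1: A-series; mu = 9 gives A_9.

A_{9}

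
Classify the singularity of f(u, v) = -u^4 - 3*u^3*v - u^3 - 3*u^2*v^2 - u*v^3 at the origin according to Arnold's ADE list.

E_7

The Hessian of f at 0 is [[0, 0], [0, 0]] with rank 0, so corank 2. A Groebner basis of the Jacobian ideal J(f) in C{u,v} is {3*u^2 + v^4 + v^3, u^3, u^2*v - u^2 - v^3/3, 2*u^2 + u*v^2 + 2*v^3/3}; counting standard monomials gives mu = 7. Corank 2; j^3 = -u^3 is a perfect cube, so E-series; the 4-jet and mu = 7 give E_7.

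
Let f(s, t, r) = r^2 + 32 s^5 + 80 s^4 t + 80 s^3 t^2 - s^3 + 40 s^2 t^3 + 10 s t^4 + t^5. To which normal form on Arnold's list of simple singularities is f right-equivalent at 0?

The Hessian of f at 0 has rank 1. Corank 2; j^3 = -s^3 is a perfect cube, so E-series; the 5-jet and mu = 8 give E_8.

E_{8}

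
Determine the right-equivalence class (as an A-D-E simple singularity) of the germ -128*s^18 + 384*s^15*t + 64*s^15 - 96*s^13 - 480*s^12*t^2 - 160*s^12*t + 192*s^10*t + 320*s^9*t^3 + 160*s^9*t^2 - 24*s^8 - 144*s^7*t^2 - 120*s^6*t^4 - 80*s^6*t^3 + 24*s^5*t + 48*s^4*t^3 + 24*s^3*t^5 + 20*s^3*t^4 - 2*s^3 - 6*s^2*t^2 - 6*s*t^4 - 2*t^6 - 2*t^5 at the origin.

E_8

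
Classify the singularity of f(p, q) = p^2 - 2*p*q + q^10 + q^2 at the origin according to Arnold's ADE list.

A_9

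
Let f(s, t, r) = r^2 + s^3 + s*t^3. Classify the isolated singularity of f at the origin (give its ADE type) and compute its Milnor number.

The Hessian of f at 0 is [[0, 0, 0], [0, 0, 0], [0, 0, 2]] with rank 1, so corank 2. A Groebner basis of the Jacobian ideal J(f) in C{s,t,r} is {s^3, s*t^2, 3*s^2 + t^3, r}; counting standard monomials gives mu = 7. Corank 2; j^3 = s^3 is a perfect cube, so E-series; the 4-jet and mu = 7 give E_7.

Type E7, Milnor number mu = 7.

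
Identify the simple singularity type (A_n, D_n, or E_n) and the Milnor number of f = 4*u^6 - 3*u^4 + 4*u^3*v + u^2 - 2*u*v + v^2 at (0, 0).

Type A_{3}, Milnor number mu = 3.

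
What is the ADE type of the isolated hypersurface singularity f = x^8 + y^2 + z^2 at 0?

The Hessian of f at 0 is [[0, 0, 0], [0, 2, 0], [0, 0, 2]] with rank 2, so corank 1. A Groebner basis of the Jacobian ideal J(f) in C{x,y,z} is {x^7, y, z}; counting standard monomials gives mu = 7. Corank 1: A-series; mu = 7 gives A_7.

A7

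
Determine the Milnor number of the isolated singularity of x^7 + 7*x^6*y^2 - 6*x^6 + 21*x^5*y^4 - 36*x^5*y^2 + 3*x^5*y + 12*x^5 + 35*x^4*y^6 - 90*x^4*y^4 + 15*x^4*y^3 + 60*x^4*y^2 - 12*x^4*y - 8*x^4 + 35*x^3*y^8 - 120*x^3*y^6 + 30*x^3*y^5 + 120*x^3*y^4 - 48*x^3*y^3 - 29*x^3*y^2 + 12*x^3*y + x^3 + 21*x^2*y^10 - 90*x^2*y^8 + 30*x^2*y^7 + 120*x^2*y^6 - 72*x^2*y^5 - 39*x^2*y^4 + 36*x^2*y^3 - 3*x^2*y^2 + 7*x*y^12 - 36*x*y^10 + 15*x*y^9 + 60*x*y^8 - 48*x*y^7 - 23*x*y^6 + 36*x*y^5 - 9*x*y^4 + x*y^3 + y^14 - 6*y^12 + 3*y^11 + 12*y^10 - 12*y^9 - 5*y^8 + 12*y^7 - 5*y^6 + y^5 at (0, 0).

7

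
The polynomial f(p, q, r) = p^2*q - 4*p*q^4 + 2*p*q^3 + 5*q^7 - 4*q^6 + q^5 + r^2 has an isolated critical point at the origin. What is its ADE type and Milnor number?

The Hessian of f at 0 is [[0, 0, 0], [0, 0, 0], [0, 0, 2]] with rank 1, so corank 2. A Groebner basis of the Jacobian ideal J(f) in C{p,q,r} is {2*p^2/3 + p*q^3 + 11*p*q^2/6 + 7*p*q/12 + 7*q^3/12, -p*q/2 + q^4 - q^3/2, p^3 - p^2/3 - 2*p*q^2/3 - p*q/6 - q^3/6, p^2*q - 4*p^2/3 - 19*p*q^2/6 - 11*p*q/12 - 11*q^3/12, r}; counting standard monomials gives mu = 8. Corank 2; j^3 = p^2*q has shape L^2 M (L != M), so D-series; mu = 8 gives D_8.

Type D_{8}, Milnor number mu = 8.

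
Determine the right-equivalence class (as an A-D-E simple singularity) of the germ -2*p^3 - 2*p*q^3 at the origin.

E_7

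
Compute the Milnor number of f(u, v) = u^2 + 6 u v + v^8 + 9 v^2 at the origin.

7

The Hessian of f at 0 has rank 1. Corank 1: A-series; mu = 7 gives A_7.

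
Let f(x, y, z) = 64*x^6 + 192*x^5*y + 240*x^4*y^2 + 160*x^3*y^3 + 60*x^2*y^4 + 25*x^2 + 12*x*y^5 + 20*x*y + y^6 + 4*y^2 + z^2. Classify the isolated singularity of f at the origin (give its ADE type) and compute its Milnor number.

Type A_{5}, Milnor number mu = 5.

The Hessian of f at 0 is [[50, 20, 0], [20, 8, 0], [0, 0, 2]] with rank 2, so corank 1. A Groebner basis of the Jacobian ideal J(f) in C{x,y,z} is {y^5, x + 2*y/5, z}; counting standard monomials gives mu = 5. Corank 1: A-series; mu = 5 gives A_5.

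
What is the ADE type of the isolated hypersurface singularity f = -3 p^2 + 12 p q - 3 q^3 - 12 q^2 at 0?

A_{2}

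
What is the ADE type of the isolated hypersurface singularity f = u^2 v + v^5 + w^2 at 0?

The Hessian of f at 0 has rank 1. Corank 2; j^3 = u^2*v has shape L^2 M (L != M), so D-series; mu = 6 gives D_6.

D6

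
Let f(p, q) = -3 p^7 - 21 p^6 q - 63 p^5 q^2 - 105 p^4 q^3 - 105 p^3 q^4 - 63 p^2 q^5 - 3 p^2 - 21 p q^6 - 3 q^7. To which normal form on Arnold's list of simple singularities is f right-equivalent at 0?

The Hessian of f at 0 has rank 1. Corank 1: A-series; mu = 6 gives A_6.

A6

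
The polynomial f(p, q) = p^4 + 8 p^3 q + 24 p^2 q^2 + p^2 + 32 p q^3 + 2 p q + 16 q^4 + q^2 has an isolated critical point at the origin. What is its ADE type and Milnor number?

Type A3, Milnor number mu = 3.

The Hessian of f at 0 is [[2, 2], [2, 2]] with rank 1, so corank 1. A Groebner basis of the Jacobian ideal J(f) in C{p,q} is {q^3, p + q}; counting standard monomials gives mu = 3. Corank 1: A-series; mu = 3 gives A_3.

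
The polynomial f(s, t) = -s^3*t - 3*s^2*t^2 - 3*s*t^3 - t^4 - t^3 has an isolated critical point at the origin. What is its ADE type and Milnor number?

Type E7, Milnor number mu = 7.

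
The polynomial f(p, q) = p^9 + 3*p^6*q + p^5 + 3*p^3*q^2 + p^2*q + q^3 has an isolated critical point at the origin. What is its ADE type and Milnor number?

The Hessian of f at 0 has rank 0. Corank 2; j^3 = q*(p^2 + q^2) splits into three distinct lines over C (the quadratic factor has nonzero discriminant), so D_4.

Type D4, Milnor number mu = 4.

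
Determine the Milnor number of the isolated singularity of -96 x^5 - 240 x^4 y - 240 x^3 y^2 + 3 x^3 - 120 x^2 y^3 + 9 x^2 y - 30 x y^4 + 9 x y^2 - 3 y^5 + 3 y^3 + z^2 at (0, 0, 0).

8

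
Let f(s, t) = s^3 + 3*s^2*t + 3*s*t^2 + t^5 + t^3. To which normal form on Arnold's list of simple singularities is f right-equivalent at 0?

The Hessian of f at 0 has rank 0. Corank 2; j^3 = (s + t)^3 is a perfect cube, so E-series; the 5-jet and mu = 8 give E_8.

E_{8}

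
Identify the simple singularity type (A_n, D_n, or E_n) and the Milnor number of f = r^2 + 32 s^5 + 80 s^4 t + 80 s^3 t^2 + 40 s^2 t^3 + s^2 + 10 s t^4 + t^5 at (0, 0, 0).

Type A4, Milnor number mu = 4.

The Hessian of f at 0 has rank 2. Corank 1: A-series; mu = 4 gives A_4.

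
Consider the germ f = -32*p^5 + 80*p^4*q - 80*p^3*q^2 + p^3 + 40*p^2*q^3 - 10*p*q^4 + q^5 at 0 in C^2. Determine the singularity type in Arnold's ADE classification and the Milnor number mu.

Type E_{8}, Milnor number mu = 8.

The Hessian of f at 0 has rank 0. Corank 2; j^3 = p^3 is a perfect cube, so E-series; the 5-jet and mu = 8 give E_8.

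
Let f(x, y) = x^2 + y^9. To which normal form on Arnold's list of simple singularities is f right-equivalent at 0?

The Hessian of f at 0 is [[2, 0], [0, 0]] with rank 1, so corank 1. A Groebner basis of the Jacobian ideal J(f) in C{x,y} is {y^8, x}; counting standard monomials gives mu = 8. Corank 1: A-series; mu = 8 gives A_8.

A8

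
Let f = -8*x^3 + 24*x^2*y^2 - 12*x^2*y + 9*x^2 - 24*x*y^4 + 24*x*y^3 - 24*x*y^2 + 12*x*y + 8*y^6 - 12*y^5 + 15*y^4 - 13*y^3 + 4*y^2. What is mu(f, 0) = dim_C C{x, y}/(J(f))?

The Hessian of f at 0 is [[18, 12], [12, 8]] with rank 1, so corank 1. A Groebner basis of the Jacobian ideal J(f) in C{x,y} is {y^2, x + 2*y/3}; counting standard monomials gives mu = 2. Corank 1: A-series; mu = 2 gives A_2.

2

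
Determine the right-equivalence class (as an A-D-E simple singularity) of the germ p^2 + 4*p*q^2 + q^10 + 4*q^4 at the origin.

The Hessian of f at 0 has rank 1. Corank 1: A-series; mu = 9 gives A_9.

A9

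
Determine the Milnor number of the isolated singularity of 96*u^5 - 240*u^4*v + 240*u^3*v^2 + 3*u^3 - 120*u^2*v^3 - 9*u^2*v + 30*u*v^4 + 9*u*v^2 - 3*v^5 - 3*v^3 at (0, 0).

The Hessian of f at 0 has rank 0. Corank 2; j^3 = 3*(u - v)^3 is a perfect cube, so E-series; the 5-jet and mu = 8 give E_8.

8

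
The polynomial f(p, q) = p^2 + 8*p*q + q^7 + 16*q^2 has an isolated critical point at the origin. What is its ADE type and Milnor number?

The Hessian of f at 0 is [[2, 8], [8, 32]] with rank 1, so corank 1. A Groebner basis of the Jacobian ideal J(f) in C{p,q} is {q^6, p + 4*q}; counting standard monomials gives mu = 6. Corank 1: A-series; mu = 6 gives A_6.

Type A6, Milnor number mu = 6.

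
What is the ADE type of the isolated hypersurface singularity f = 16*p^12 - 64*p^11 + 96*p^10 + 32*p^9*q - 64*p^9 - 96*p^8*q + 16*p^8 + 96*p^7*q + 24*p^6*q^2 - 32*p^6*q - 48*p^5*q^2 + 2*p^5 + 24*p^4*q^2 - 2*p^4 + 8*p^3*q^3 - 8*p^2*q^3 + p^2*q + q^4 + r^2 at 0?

D_5

The Hessian of f at 0 is [[0, 0, 0], [0, 0, 0], [0, 0, 2]] with rank 1, so corank 2. A Groebner basis of the Jacobian ideal J(f) in C{p,q,r} is {p^3, p^2/4 + q^3, p*q, r}; counting standard monomials gives mu = 5. Corank 2; j^3 = p^2*q has shape L^2 M (L != M), so D-series; mu = 5 gives D_5.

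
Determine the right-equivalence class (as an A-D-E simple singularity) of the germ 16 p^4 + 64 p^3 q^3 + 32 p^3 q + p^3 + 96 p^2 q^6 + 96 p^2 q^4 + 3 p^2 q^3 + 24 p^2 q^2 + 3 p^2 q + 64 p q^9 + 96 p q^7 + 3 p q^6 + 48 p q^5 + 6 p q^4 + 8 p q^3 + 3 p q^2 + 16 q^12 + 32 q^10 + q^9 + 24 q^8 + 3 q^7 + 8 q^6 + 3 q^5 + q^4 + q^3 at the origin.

The Hessian of f at 0 is [[0, 0], [0, 0]] with rank 0, so corank 2. A Groebner basis of the Jacobian ideal J(f) in C{p,q} is {q^4, p*q^2 + 5*q^3/6, p^2 + 2*p*q + q^2}; counting standard monomials gives mu = 6. Corank 2; j^3 = (p + q)^3 is a perfect cube, so E-series; the 4-jet and mu = 6 give E_6.

E_{6}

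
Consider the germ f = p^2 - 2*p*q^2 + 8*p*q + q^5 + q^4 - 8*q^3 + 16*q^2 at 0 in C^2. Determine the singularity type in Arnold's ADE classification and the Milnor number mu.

Type A_4, Milnor number mu = 4.

The Hessian of f at 0 is [[2, 8], [8, 32]] with rank 1, so corank 1. A Groebner basis of the Jacobian ideal J(f) in C{p,q} is {p^2 + 8*p*q + 16*p + 64*q, -p + q^2 - 4*q}; counting standard monomials gives mu = 4. Corank 1: A-series; mu = 4 gives A_4.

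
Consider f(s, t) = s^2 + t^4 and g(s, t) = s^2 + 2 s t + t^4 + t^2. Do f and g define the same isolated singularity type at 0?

Yes.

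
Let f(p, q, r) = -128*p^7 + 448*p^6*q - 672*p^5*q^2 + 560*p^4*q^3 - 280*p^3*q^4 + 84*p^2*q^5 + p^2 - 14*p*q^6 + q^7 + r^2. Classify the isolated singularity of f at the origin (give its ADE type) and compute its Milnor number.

Type A_{6}, Milnor number mu = 6.

The Hessian of f at 0 is [[2, 0, 0], [0, 0, 0], [0, 0, 2]] with rank 2, so corank 1. A Groebner basis of the Jacobian ideal J(f) in C{p,q,r} is {q^6, p, r}; counting standard monomials gives mu = 6. Corank 1: A-series; mu = 6 gives A_6.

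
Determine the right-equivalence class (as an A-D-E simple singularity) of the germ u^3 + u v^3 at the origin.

The Hessian of f at 0 is [[0, 0], [0, 0]] with rank 0, so corank 2. A Groebner basis of the Jacobian ideal J(f) in C{u,v} is {u^3, u*v^2, 3*u^2 + v^3}; counting standard monomials gives mu = 7. Corank 2; j^3 = u^3 is a perfect cube, so E-series; the 4-jet and mu = 7 give E_7.

E_7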